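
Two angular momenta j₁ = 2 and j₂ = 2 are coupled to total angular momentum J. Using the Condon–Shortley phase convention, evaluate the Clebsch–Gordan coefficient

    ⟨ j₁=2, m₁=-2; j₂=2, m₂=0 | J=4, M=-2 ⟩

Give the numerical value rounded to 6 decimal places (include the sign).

+√(3/14) = +0.462910

√[9·0!4!4!/9! · 0!4!2!2!2!6!] = √(13824/7)
  +(−1)^0/∏(0,0,4,2,0,2)! = 1/96  (running 1/96)
⟨..|..⟩ = √(13824/7)·(1/96) = +0.462910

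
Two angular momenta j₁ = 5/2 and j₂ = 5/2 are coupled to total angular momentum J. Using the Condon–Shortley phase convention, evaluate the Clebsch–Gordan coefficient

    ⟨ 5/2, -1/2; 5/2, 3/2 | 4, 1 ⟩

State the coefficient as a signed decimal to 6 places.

−√(5/14) = -0.597614

triangle: 1!·4!·4!/10! = 576/3628800
(j±m)!: 2!·3!·4!·1!·5!·3! = 207360
prefactor² = (2J+1)·Δ·N² = 10368/35
  k=0: +1/(0!·1!·3!·4!·1!·0!) = 1/144
  k=1: −1/(1!·0!·2!·3!·2!·1!) = -1/24
Σ = -5/144  ⇒  CG² = 10368/35·(-5/144)² = 5/14
CG = −√(5/14) = -0.597614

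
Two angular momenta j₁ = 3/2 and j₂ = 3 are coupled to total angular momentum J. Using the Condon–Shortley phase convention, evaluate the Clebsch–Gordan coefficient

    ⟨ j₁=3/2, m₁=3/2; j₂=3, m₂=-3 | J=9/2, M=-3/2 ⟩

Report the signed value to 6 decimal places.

j₁+j₂−J=0  J+j₁−j₂=3  J−j₁+j₂=6  j₁+j₂+J+1=10
(j₁±m₁, j₂±m₂, J±M) = (3,0,0,6,3,6)
P² = 1555200/7
sum k=0..0:
  [0] +1/4320 = 1/4320
S = 1/4320
C² = P²·S² = 1/84 ; C = +0.109109

+√(1/84) = +0.109109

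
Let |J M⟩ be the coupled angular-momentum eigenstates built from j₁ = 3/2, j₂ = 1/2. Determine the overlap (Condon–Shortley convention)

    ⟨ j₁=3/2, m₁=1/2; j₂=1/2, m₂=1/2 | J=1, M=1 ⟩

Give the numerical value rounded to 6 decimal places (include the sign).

-0.500000  (= −√(1/4))

j₁+j₂−J=1  J+j₁−j₂=2  J−j₁+j₂=0  j₁+j₂+J+1=4
(j₁±m₁, j₂±m₂, J±M) = (2,1,1,0,2,0)
P² = 1
sum k=1..1:
  [1] −1/2 = -1/2
S = -1/2
C² = P²·S² = 1/4 ; C = -0.500000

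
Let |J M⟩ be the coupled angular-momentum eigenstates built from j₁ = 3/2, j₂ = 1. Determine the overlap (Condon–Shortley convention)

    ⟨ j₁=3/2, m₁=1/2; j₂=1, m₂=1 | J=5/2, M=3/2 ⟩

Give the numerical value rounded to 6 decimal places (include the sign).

+√(3/5) = +0.774597

√[6·0!3!2!/6! · 2!1!2!0!4!1!] = √(48/5)
  +(−1)^0/∏(0,0,1,2,2,0)! = 1/4  (running 1/4)
⟨..|..⟩ = √(48/5)·(1/4) = +0.774597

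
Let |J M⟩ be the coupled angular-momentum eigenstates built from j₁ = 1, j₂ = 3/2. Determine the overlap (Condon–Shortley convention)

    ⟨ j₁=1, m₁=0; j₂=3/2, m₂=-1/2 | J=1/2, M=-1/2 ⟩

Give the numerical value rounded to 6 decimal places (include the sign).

−√(1/3) ≈ -0.577350

j₁+j₂−J=2  J+j₁−j₂=0  J−j₁+j₂=1  j₁+j₂+J+1=4
(j₁±m₁, j₂±m₂, J±M) = (1,1,1,2,0,1)
P² = 1/3
sum k=1..1:
  [1] −1/1 = -1
S = -1
C² = P²·S² = 1/3 ; C = -0.577350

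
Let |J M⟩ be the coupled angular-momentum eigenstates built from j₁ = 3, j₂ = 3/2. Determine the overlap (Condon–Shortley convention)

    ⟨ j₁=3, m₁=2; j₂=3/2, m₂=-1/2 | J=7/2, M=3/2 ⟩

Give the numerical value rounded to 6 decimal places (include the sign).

+0.654654  (= +√(3/7))

√[8·1!5!2!/9! · 5!1!1!2!5!2!] = √(6400/21)
  +(−1)^0/∏(0,1,1,1,4,1)! = 1/24  (running 1/24)
  +(−1)^1/∏(1,0,0,0,5,2)! = -1/240  (running 3/80)
⟨..|..⟩ = √(6400/21)·(3/80) = +0.654654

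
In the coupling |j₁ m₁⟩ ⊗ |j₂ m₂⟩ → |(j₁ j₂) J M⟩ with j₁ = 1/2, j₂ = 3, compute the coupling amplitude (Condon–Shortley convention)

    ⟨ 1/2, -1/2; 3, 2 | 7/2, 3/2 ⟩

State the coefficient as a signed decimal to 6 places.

+0.534522

j₁+j₂−J=0  J+j₁−j₂=1  J−j₁+j₂=6  j₁+j₂+J+1=8
(j₁±m₁, j₂±m₂, J±M) = (0,1,5,1,5,2)
P² = 28800/7
sum k=0..0:
  [0] +1/120 = 1/120
S = 1/120
C² = P²·S² = 2/7 ; C = +0.534522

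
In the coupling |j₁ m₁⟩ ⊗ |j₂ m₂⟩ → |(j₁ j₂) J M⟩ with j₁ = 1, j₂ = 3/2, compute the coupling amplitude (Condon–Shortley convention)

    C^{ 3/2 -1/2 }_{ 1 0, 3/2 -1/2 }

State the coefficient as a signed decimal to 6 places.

+0.258199

√[4·1!1!2!/5! · 1!1!1!2!1!2!] = √(4/15)
  +(−1)^0/∏(0,1,1,1,0,1)! = 1  (running 1)
  +(−1)^1/∏(1,0,0,0,1,2)! = -1/2  (running 1/2)
⟨..|..⟩ = √(4/15)·(1/2) = +0.258199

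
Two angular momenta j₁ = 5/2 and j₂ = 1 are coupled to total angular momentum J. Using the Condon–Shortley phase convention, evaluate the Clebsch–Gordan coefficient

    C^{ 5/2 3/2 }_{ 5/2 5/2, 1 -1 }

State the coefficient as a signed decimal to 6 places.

j₁+j₂−J=1  J+j₁−j₂=4  J−j₁+j₂=1  j₁+j₂+J+1=7
(j₁±m₁, j₂±m₂, J±M) = (5,0,0,2,4,1)
P² = 1152/7
sum k=0..0:
  [0] +1/24 = 1/24
S = 1/24
C² = P²·S² = 2/7 ; C = +0.534522

+√(2/7) = +0.534522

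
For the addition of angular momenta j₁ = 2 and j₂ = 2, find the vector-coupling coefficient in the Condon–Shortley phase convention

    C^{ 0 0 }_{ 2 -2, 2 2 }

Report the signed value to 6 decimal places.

+0.447214

triangle: 4!×0!×0!/5! = 24/120
(j±m)!: 0!×4!×4!×0!×0!×0! = 576
prefactor² = (2J+1)×Δ×N² = 576/5
  k=4: +1/(4!×0!×0!×0!×0!×0!) = 1/24
Σ = 1/24  ⇒  CG² = 576/5×1/24² = 1/5
CG = +√(1/5) = +0.447214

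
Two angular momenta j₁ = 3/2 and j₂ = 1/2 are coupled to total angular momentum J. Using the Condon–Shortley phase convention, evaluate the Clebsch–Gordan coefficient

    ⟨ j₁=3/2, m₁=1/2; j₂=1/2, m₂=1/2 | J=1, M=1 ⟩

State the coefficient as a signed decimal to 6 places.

j₁+j₂−J=1  J+j₁−j₂=2  J−j₁+j₂=0  j₁+j₂+J+1=4
(j₁±m₁, j₂±m₂, J±M) = (2,1,1,0,2,0)
P² = 1
sum k=1..1:
  [1] −1/2 = -1/2
S = -1/2
C² = P²·S² = 1/4 ; C = -0.500000

−√(1/4) = -0.500000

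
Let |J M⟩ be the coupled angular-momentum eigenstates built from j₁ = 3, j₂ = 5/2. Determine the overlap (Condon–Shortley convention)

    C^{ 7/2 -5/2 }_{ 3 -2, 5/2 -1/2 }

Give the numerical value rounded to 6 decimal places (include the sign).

−√(2/63) = -0.178174

j₁+j₂−J=2  J+j₁−j₂=4  J−j₁+j₂=3  j₁+j₂+J+1=10
(j₁±m₁, j₂±m₂, J±M) = (1,5,2,3,1,6)
P² = 4608/7
sum k=1..2:
  [1] −1/48 = -1/48
  [2] +1/72 = 1/72
S = -1/144
C² = P²·S² = 2/63 ; C = -0.178174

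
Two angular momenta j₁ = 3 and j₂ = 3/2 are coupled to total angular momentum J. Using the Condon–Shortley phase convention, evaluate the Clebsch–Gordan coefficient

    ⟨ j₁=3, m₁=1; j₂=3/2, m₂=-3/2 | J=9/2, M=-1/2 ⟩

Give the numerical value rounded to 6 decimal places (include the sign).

+0.345033  (= +√(5/42))

triangle: 0!×6!×3!/10! = 4320/3628800
(j±m)!: 4!×2!×0!×3!×4!×5! = 829440
prefactor² = (2J+1)×Δ×N² = 69120/7
  k=0: +1/(0!×0!×2!×0!×4!×3!) = 1/288
Σ = 1/288  ⇒  CG² = 69120/7×1/288² = 5/42
CG = +√(5/42) = +0.345033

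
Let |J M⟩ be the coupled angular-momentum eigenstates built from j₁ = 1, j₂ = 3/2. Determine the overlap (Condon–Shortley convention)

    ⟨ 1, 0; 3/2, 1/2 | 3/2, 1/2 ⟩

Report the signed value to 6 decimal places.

−√(1/15) ≈ -0.258199

j₁+j₂−J=1  J+j₁−j₂=1  J−j₁+j₂=2  j₁+j₂+J+1=5
(j₁±m₁, j₂±m₂, J±M) = (1,1,2,1,2,1)
P² = 4/15
sum k=0..1:
  [0] +1/2 = 1/2
  [1] −1/1 = -1
S = -1/2
C² = P²·S² = 1/15 ; C = -0.258199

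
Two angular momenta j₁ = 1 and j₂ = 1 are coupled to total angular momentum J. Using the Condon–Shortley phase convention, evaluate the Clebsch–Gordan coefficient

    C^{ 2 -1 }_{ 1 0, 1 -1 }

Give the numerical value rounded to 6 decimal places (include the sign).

+√(1/2) = +0.707107

triangle: 0!×2!×2!/5! = 4/120
(j±m)!: 1!×1!×0!×2!×1!×3! = 12
prefactor² = (2J+1)×Δ×N² = 2
  k=0: +1/(0!×0!×1!×0!×1!×2!) = 1/2
Σ = 1/2  ⇒  CG² = 2×1/2² = 1/2
CG = +√(1/2) = +0.707107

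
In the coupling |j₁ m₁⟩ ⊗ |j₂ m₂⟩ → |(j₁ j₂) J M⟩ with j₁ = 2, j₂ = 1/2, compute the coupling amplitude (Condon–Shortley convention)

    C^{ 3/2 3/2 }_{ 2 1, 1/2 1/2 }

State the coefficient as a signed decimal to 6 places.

j₁+j₂−J=1  J+j₁−j₂=3  J−j₁+j₂=0  j₁+j₂+J+1=5
(j₁±m₁, j₂±m₂, J±M) = (3,1,1,0,3,0)
P² = 36/5
sum k=1..1:
  [1] −1/6 = -1/6
S = -1/6
C² = P²·S² = 1/5 ; C = -0.447214

-0.447214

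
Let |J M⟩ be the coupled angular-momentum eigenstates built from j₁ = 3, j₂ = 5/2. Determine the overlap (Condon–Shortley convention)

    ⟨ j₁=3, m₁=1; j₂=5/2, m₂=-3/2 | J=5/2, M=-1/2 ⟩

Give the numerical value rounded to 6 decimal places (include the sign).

−√(1/35) = -0.169031

√[6·3!3!2!/9! · 4!2!1!4!2!3!] = √(576/35)
  +(−1)^0/∏(0,3,2,1,1,1)! = 1/12  (running 1/12)
  +(−1)^1/∏(1,2,1,0,2,2)! = -1/8  (running -1/24)
⟨..|..⟩ = √(576/35)·(-1/24) = -0.169031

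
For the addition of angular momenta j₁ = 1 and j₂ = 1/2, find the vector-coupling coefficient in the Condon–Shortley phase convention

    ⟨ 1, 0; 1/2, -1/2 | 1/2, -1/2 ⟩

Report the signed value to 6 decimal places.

+√(1/3) ≈ +0.577350

j₁+j₂−J=1  J+j₁−j₂=1  J−j₁+j₂=0  j₁+j₂+J+1=3
(j₁±m₁, j₂±m₂, J±M) = (1,1,0,1,0,1)
P² = 1/3
sum k=0..0:
  [0] +1/1 = 1
S = 1
C² = P²·S² = 1/3 ; C = +0.577350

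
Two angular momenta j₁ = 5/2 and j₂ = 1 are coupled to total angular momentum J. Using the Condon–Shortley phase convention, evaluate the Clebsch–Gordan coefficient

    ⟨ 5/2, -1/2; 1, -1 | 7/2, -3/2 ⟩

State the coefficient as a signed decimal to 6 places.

+0.690066  (= +√(10/21))

triangle: 0!×5!×2!/8! = 240/40320
(j±m)!: 2!×3!×0!×2!×2!×5! = 5760
prefactor² = (2J+1)×Δ×N² = 1920/7
  k=0: +1/(0!×0!×3!×0!×2!×2!) = 1/24
Σ = 1/24  ⇒  CG² = 1920/7×1/24² = 10/21
CG = +√(10/21) = +0.690066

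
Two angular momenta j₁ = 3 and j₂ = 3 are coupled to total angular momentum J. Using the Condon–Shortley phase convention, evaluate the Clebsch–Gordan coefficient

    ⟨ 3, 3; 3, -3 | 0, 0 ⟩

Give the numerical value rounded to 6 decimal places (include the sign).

+√(1/7) = +0.377964

triangle: 6!*0!*0!/7! = 720/5040
(j±m)!: 6!*0!*0!*6!*0!*0! = 518400
prefactor² = (2J+1)*Δ*N² = 518400/7
  k=0: +1/(0!*6!*0!*0!*0!*0!) = 1/720
Σ = 1/720  ⇒  CG² = 518400/7*1/720² = 1/7
CG = +√(1/7) = +0.377964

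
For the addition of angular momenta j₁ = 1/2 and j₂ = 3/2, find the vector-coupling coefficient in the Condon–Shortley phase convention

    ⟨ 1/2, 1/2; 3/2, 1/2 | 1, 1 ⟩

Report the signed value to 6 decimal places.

+0.500000

triangle: 1!·0!·2!/4! = 2/24
(j±m)!: 1!·0!·2!·1!·2!·0! = 4
prefactor² = (2J+1)·Δ·N² = 1
  k=0: +1/(0!·1!·0!·2!·0!·0!) = 1/2
Σ = 1/2  ⇒  CG² = 1·1/2² = 1/4
CG = +√(1/4) = +0.500000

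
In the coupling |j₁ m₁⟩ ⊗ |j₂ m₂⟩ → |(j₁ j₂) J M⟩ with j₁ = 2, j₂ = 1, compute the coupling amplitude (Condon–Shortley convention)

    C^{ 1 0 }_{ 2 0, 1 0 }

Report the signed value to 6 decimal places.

triangle: 2!*2!*0!/5! = 4/120
(j±m)!: 2!*2!*1!*1!*1!*1! = 4
prefactor² = (2J+1)*Δ*N² = 2/5
  k=1: −1/(1!*1!*1!*0!*1!*0!) = -1
Σ = -1  ⇒  CG² = 2/5*(-1)² = 2/5
CG = −√(2/5) = -0.632456

−√(2/5) = -0.632456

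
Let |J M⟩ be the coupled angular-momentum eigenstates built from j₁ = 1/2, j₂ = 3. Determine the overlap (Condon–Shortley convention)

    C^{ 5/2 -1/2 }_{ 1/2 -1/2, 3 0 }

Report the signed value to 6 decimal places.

√[6·1!0!5!/7! · 0!1!3!3!2!3!] = √(432/7)
  +(−1)^1/∏(1,0,0,2,0,3)! = -1/12  (running -1/12)
⟨..|..⟩ = √(432/7)·(-1/12) = -0.654654

-0.654654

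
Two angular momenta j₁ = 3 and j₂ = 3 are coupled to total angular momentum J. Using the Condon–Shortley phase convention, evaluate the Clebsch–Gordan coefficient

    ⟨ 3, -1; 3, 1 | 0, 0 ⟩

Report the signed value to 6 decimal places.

+√(1/7) ≈ +0.377964

triangle: 6!*0!*0!/7! = 720/5040
(j±m)!: 2!*4!*4!*2!*0!*0! = 2304
prefactor² = (2J+1)*Δ*N² = 2304/7
  k=4: +1/(4!*2!*0!*0!*0!*0!) = 1/48
Σ = 1/48  ⇒  CG² = 2304/7*1/48² = 1/7
CG = +√(1/7) = +0.377964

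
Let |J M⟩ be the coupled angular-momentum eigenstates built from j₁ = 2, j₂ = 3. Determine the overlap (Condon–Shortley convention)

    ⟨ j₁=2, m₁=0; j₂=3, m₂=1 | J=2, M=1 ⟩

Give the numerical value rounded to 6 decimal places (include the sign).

+0.377964

√[5·3!1!3!/8! · 2!2!4!2!3!1!] = √(36/7)
  +(−1)^1/∏(1,2,1,3,0,0)! = -1/12  (running -1/12)
  +(−1)^2/∏(2,1,0,2,1,1)! = 1/4  (running 1/6)
⟨..|..⟩ = √(36/7)·(1/6) = +0.377964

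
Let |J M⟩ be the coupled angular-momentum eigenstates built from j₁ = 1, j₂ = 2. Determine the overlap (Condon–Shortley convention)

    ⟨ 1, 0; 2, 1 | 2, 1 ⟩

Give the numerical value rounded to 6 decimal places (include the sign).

√[5·1!1!3!/6! · 1!1!3!1!3!1!] = √(3/2)
  +(−1)^0/∏(0,1,1,3,0,0)! = 1/6  (running 1/6)
  +(−1)^1/∏(1,0,0,2,1,1)! = -1/2  (running -1/3)
⟨..|..⟩ = √(3/2)·(-1/3) = -0.408248

-0.408248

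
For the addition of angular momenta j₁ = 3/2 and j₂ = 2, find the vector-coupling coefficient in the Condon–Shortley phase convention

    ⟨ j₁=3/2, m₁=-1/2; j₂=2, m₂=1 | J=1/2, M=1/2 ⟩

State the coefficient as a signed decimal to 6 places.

+0.547723

√[2·3!0!1!/5! · 1!2!3!1!1!0!] = √(6/5)
  +(−1)^2/∏(2,1,0,1,0,0)! = 1/2  (running 1/2)
⟨..|..⟩ = √(6/5)·(1/2) = +0.547723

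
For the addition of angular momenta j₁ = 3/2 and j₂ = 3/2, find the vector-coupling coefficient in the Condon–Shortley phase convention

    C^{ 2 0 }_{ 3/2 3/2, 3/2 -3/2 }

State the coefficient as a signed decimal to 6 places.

j₁+j₂−J=1  J+j₁−j₂=2  J−j₁+j₂=2  j₁+j₂+J+1=6
(j₁±m₁, j₂±m₂, J±M) = (3,0,0,3,2,2)
P² = 4
sum k=0..0:
  [0] +1/4 = 1/4
S = 1/4
C² = P²·S² = 1/4 ; C = +0.500000

+√(1/4) = +0.500000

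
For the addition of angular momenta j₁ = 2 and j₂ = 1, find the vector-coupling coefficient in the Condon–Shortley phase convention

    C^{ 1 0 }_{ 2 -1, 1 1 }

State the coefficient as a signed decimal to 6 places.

+√(3/10) ≈ +0.547723

triangle: 2!×2!×0!/5! = 4/120
(j±m)!: 1!×3!×2!×0!×1!×1! = 12
prefactor² = (2J+1)×Δ×N² = 6/5
  k=2: +1/(2!×0!×1!×0!×1!×0!) = 1/2
Σ = 1/2  ⇒  CG² = 6/5×1/2² = 3/10
CG = +√(3/10) = +0.547723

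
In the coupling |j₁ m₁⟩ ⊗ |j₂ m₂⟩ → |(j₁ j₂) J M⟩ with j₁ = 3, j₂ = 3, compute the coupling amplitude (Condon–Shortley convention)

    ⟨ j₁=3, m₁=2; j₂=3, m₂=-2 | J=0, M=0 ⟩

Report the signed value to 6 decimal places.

-0.377964

√[1·6!0!0!/7! · 5!1!1!5!0!0!] = √(14400/7)
  +(−1)^1/∏(1,5,0,0,0,0)! = -1/120  (running -1/120)
⟨..|..⟩ = √(14400/7)·(-1/120) = -0.377964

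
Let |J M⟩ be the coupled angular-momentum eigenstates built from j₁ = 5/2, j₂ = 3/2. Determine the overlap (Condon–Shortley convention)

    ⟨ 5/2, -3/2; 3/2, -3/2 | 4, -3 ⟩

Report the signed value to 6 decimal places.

j₁+j₂−J=0  J+j₁−j₂=5  J−j₁+j₂=3  j₁+j₂+J+1=9
(j₁±m₁, j₂±m₂, J±M) = (1,4,0,3,1,7)
P² = 12960
sum k=0..0:
  [0] +1/144 = 1/144
S = 1/144
C² = P²·S² = 5/8 ; C = +0.790569

+√(5/8) ≈ +0.790569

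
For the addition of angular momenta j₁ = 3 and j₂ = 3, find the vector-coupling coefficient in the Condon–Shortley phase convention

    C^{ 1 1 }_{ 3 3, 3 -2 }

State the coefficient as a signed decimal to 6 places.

+0.327327

triangle: 5!*1!*1!/8! = 120/40320
(j±m)!: 6!*0!*1!*5!*2!*0! = 172800
prefactor² = (2J+1)*Δ*N² = 10800/7
  k=0: +1/(0!*5!*0!*1!*1!*0!) = 1/120
Σ = 1/120  ⇒  CG² = 10800/7*1/120² = 3/28
CG = +√(3/28) = +0.327327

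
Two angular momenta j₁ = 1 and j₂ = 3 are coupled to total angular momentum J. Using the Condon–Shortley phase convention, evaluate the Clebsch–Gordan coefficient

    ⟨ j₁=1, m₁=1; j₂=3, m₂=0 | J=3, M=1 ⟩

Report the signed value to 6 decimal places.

+√(1/2) = +0.707107

√[7·1!1!5!/8! · 2!0!3!3!4!2!] = √(72)
  +(−1)^0/∏(0,1,0,3,1,2)! = 1/12  (running 1/12)
⟨..|..⟩ = √(72)·(1/12) = +0.707107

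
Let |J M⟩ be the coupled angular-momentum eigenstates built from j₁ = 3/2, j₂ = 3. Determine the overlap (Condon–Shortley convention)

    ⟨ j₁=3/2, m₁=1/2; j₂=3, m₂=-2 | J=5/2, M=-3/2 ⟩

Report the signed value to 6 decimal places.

+0.267261  (= +√(1/14))

j₁+j₂−J=2  J+j₁−j₂=1  J−j₁+j₂=4  j₁+j₂+J+1=8
(j₁±m₁, j₂±m₂, J±M) = (2,1,1,5,1,4)
P² = 288/7
sum k=0..1:
  [0] +1/12 = 1/12
  [1] −1/24 = -1/24
S = 1/24
C² = P²·S² = 1/14 ; C = +0.267261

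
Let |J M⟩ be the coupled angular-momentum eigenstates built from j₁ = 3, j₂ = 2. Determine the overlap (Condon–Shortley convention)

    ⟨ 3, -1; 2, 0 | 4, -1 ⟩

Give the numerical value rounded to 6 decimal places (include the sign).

√[9·1!5!3!/10! · 2!4!2!2!3!5!] = √(1728/7)
  +(−1)^0/∏(0,1,4,2,1,1)! = 1/48  (running 1/48)
  +(−1)^1/∏(1,0,3,1,2,2)! = -1/24  (running -1/48)
⟨..|..⟩ = √(1728/7)·(-1/48) = -0.327327

−√(3/28) ≈ -0.327327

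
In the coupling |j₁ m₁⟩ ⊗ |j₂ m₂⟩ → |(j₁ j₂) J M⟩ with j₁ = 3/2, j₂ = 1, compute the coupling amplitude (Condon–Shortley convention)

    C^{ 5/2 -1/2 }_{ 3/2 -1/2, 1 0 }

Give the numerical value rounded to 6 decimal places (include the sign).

j₁+j₂−J=0  J+j₁−j₂=3  J−j₁+j₂=2  j₁+j₂+J+1=6
(j₁±m₁, j₂±m₂, J±M) = (1,2,1,1,2,3)
P² = 12/5
sum k=0..0:
  [0] +1/2 = 1/2
S = 1/2
C² = P²·S² = 3/5 ; C = +0.774597

+0.774597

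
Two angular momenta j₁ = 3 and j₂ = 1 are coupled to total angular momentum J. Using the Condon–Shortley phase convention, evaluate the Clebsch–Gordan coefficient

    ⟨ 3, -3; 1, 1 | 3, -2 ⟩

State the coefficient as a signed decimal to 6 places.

j₁+j₂−J=1  J+j₁−j₂=5  J−j₁+j₂=1  j₁+j₂+J+1=8
(j₁±m₁, j₂±m₂, J±M) = (0,6,2,0,1,5)
P² = 3600
sum k=1..1:
  [1] −1/120 = -1/120
S = -1/120
C² = P²·S² = 1/4 ; C = -0.500000

−√(1/4) ≈ -0.500000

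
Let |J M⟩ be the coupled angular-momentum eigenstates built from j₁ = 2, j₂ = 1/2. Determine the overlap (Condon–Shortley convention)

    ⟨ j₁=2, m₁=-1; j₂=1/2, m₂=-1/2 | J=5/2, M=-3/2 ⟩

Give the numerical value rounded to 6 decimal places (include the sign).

+√(4/5) ≈ +0.894427

j₁+j₂−J=0  J+j₁−j₂=4  J−j₁+j₂=1  j₁+j₂+J+1=6
(j₁±m₁, j₂±m₂, J±M) = (1,3,0,1,1,4)
P² = 144/5
sum k=0..0:
  [0] +1/6 = 1/6
S = 1/6
C² = P²·S² = 4/5 ; C = +0.894427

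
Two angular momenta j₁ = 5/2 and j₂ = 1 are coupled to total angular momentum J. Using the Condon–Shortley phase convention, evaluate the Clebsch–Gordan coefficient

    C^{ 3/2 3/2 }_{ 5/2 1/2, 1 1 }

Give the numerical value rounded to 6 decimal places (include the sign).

+0.258199

√[4·2!3!0!/6! · 3!2!2!0!3!0!] = √(48/5)
  +(−1)^2/∏(2,0,0,0,3,0)! = 1/12  (running 1/12)
⟨..|..⟩ = √(48/5)·(1/12) = +0.258199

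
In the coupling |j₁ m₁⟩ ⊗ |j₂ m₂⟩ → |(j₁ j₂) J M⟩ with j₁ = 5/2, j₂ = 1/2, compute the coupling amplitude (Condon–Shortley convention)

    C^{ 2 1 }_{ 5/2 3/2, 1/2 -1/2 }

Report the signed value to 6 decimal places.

j₁+j₂−J=1  J+j₁−j₂=4  J−j₁+j₂=0  j₁+j₂+J+1=6
(j₁±m₁, j₂±m₂, J±M) = (4,1,0,1,3,1)
P² = 24
sum k=0..0:
  [0] +1/6 = 1/6
S = 1/6
C² = P²·S² = 2/3 ; C = +0.816497

+0.816497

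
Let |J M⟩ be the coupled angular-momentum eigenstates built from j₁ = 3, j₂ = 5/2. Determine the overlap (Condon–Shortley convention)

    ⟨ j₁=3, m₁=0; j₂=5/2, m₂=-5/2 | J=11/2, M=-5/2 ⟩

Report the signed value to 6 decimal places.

+√(4/33) ≈ +0.348155

j₁+j₂−J=0  J+j₁−j₂=6  J−j₁+j₂=5  j₁+j₂+J+1=12
(j₁±m₁, j₂±m₂, J±M) = (3,3,0,5,3,8)
P² = 24883200/11
sum k=0..0:
  [0] +1/4320 = 1/4320
S = 1/4320
C² = P²·S² = 4/33 ; C = +0.348155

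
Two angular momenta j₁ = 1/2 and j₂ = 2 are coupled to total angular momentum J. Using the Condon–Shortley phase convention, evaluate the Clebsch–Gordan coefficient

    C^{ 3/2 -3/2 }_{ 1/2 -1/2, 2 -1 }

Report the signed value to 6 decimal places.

-0.447214

j₁+j₂−J=1  J+j₁−j₂=0  J−j₁+j₂=3  j₁+j₂+J+1=5
(j₁±m₁, j₂±m₂, J±M) = (0,1,1,3,0,3)
P² = 36/5
sum k=1..1:
  [1] −1/6 = -1/6
S = -1/6
C² = P²·S² = 1/5 ; C = -0.447214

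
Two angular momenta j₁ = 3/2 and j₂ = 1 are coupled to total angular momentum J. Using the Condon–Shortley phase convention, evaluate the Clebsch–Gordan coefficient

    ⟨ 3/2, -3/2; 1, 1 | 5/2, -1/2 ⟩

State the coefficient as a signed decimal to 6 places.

√[6·0!3!2!/6! · 0!3!2!0!2!3!] = √(72/5)
  +(−1)^0/∏(0,0,3,2,0,0)! = 1/12  (running 1/12)
⟨..|..⟩ = √(72/5)·(1/12) = +0.316228

+0.316228  (= +√(1/10))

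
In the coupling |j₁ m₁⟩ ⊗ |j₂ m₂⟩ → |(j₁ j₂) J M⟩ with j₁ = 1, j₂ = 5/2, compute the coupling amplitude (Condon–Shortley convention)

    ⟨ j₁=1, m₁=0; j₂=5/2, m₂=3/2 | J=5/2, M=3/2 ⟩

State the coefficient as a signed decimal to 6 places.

−√(9/35) = -0.507093

triangle: 1!·1!·4!/7! = 24/5040
(j±m)!: 1!·1!·4!·1!·4!·1! = 576
prefactor² = (2J+1)·Δ·N² = 576/35
  k=0: +1/(0!·1!·1!·4!·0!·0!) = 1/24
  k=1: −1/(1!·0!·0!·3!·1!·1!) = -1/6
Σ = -1/8  ⇒  CG² = 576/35·(-1/8)² = 9/35
CG = −√(9/35) = -0.507093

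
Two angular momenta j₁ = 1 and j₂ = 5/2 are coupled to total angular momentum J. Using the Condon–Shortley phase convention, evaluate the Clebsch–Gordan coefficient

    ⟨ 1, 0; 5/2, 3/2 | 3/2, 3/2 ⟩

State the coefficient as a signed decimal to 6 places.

-0.516398  (= −√(4/15))

triangle: 2!×0!×3!/6! = 12/720
(j±m)!: 1!×1!×4!×1!×3!×0! = 144
prefactor² = (2J+1)×Δ×N² = 48/5
  k=1: −1/(1!×1!×0!×3!×0!×0!) = -1/6
Σ = -1/6  ⇒  CG² = 48/5×(-1/6)² = 4/15
CG = −√(4/15) = -0.516398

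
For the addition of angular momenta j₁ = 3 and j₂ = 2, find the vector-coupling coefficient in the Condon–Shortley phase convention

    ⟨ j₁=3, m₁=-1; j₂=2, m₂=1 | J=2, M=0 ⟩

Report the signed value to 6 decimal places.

+√(1/7) ≈ +0.377964

triangle: 3!·3!·1!/8! = 36/40320
(j±m)!: 2!·4!·3!·1!·2!·2! = 1152
prefactor² = (2J+1)·Δ·N² = 36/7
  k=2: +1/(2!·1!·2!·1!·1!·0!) = 1/4
  k=3: −1/(3!·0!·1!·0!·2!·1!) = -1/12
Σ = 1/6  ⇒  CG² = 36/7·1/6² = 1/7
CG = +√(1/7) = +0.377964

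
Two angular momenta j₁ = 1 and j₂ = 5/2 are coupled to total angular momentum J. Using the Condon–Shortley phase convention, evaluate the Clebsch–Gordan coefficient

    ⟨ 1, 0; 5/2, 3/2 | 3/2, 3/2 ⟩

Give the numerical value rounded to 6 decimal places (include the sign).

j₁+j₂−J=2  J+j₁−j₂=0  J−j₁+j₂=3  j₁+j₂+J+1=6
(j₁±m₁, j₂±m₂, J±M) = (1,1,4,1,3,0)
P² = 48/5
sum k=1..1:
  [1] −1/6 = -1/6
S = -1/6
C² = P²·S² = 4/15 ; C = -0.516398

−√(4/15) = -0.516398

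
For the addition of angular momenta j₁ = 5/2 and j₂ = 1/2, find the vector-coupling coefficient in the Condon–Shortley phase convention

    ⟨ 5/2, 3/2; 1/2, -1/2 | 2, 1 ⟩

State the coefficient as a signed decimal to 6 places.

+0.816497

√[5·1!4!0!/6! · 4!1!0!1!3!1!] = √(24)
  +(−1)^0/∏(0,1,1,0,3,0)! = 1/6  (running 1/6)
⟨..|..⟩ = √(24)·(1/6) = +0.816497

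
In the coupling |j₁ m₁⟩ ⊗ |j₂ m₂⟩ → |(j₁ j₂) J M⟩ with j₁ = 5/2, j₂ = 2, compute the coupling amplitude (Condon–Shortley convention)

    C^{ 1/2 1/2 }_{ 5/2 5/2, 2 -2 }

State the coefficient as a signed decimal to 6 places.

√[2·4!1!0!/6! · 5!0!0!4!1!0!] = √(192)
  +(−1)^0/∏(0,4,0,0,1,0)! = 1/24  (running 1/24)
⟨..|..⟩ = √(192)·(1/24) = +0.577350

+0.577350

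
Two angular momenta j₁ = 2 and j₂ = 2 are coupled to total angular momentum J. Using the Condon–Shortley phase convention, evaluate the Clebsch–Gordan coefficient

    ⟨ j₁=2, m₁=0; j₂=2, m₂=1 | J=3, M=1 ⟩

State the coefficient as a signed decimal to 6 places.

triangle: 1!*3!*3!/8! = 36/40320
(j±m)!: 2!*2!*3!*1!*4!*2! = 1152
prefactor² = (2J+1)*Δ*N² = 36/5
  k=0: +1/(0!*1!*2!*3!*1!*0!) = 1/12
  k=1: −1/(1!*0!*1!*2!*2!*1!) = -1/4
Σ = -1/6  ⇒  CG² = 36/5*(-1/6)² = 1/5
CG = −√(1/5) = -0.447214

−√(1/5) = -0.447214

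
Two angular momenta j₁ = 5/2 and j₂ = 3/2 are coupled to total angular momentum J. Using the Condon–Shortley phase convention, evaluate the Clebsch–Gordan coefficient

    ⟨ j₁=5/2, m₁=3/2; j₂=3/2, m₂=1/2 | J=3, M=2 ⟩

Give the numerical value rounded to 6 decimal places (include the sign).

+√(1/12) ≈ +0.288675

triangle: 1!·4!·2!/8! = 48/40320
(j±m)!: 4!·1!·2!·1!·5!·1! = 5760
prefactor² = (2J+1)·Δ·N² = 48
  k=0: +1/(0!·1!·1!·2!·3!·0!) = 1/12
  k=1: −1/(1!·0!·0!·1!·4!·1!) = -1/24
Σ = 1/24  ⇒  CG² = 48·1/24² = 1/12
CG = +√(1/12) = +0.288675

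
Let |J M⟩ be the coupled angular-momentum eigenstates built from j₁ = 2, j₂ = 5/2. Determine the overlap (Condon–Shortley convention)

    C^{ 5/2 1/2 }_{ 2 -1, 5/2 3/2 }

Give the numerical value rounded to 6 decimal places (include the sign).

+0.414039  (= +√(6/35))

triangle: 2!·2!·3!/8! = 24/40320
(j±m)!: 1!·3!·4!·1!·3!·2! = 1728
prefactor² = (2J+1)·Δ·N² = 216/35
  k=1: −1/(1!·1!·2!·3!·0!·0!) = -1/12
  k=2: +1/(2!·0!·1!·2!·1!·1!) = 1/4
Σ = 1/6  ⇒  CG² = 216/35·1/6² = 6/35
CG = +√(6/35) = +0.414039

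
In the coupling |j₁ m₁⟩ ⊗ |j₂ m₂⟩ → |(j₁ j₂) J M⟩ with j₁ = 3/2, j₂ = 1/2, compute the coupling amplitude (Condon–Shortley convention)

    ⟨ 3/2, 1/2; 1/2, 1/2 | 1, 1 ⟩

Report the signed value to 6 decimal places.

−√(1/4) ≈ -0.500000

√[3·1!2!0!/4! · 2!1!1!0!2!0!] = √(1)
  +(−1)^1/∏(1,0,0,0,2,0)! = -1/2  (running -1/2)
⟨..|..⟩ = √(1)·(-1/2) = -0.500000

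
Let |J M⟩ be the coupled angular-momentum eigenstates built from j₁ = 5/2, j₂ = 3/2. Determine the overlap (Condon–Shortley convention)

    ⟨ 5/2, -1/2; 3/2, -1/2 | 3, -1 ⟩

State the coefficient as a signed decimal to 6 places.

+0.129099

triangle: 1!×4!×2!/8! = 48/40320
(j±m)!: 2!×3!×1!×2!×2!×4! = 1152
prefactor² = (2J+1)×Δ×N² = 48/5
  k=0: +1/(0!×1!×3!×1!×1!×1!) = 1/6
  k=1: −1/(1!×0!×2!×0!×2!×2!) = -1/8
Σ = 1/24  ⇒  CG² = 48/5×1/24² = 1/60
CG = +√(1/60) = +0.129099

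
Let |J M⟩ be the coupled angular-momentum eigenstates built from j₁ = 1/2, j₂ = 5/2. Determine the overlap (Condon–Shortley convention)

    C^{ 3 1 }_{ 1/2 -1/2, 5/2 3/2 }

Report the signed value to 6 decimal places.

+0.577350  (= +√(1/3))

j₁+j₂−J=0  J+j₁−j₂=1  J−j₁+j₂=5  j₁+j₂+J+1=7
(j₁±m₁, j₂±m₂, J±M) = (0,1,4,1,4,2)
P² = 192
sum k=0..0:
  [0] +1/24 = 1/24
S = 1/24
C² = P²·S² = 1/3 ; C = +0.577350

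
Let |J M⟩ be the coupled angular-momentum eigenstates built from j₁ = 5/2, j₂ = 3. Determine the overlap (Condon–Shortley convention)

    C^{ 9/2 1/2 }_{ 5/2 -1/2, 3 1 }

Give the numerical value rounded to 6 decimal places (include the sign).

−√(160/693) = -0.480500

triangle: 1!*4!*5!/11! = 2880/39916800
(j±m)!: 2!*3!*4!*2!*5!*4! = 1658880
prefactor² = (2J+1)*Δ*N² = 92160/77
  k=0: +1/(0!*1!*3!*4!*1!*1!) = 1/144
  k=1: −1/(1!*0!*2!*3!*2!*2!) = -1/48
Σ = -1/72  ⇒  CG² = 92160/77*(-1/72)² = 160/693
CG = −√(160/693) = -0.480500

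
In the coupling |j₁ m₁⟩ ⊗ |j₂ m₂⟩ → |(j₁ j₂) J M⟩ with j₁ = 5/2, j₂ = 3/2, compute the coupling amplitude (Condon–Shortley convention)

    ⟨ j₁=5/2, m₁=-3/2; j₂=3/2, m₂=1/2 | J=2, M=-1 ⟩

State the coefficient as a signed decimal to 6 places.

+√(1/42) ≈ +0.154303

√[5·2!3!1!/7! · 1!4!2!1!1!3!] = √(24/7)
  +(−1)^1/∏(1,1,3,1,0,0)! = -1/6  (running -1/6)
  +(−1)^2/∏(2,0,2,0,1,1)! = 1/4  (running 1/12)
⟨..|..⟩ = √(24/7)·(1/12) = +0.154303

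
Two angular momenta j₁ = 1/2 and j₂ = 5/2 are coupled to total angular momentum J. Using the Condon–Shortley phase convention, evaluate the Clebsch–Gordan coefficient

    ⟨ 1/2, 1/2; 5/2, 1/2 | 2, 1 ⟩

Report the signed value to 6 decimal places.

j₁+j₂−J=1  J+j₁−j₂=0  J−j₁+j₂=4  j₁+j₂+J+1=6
(j₁±m₁, j₂±m₂, J±M) = (1,0,3,2,3,1)
P² = 12
sum k=0..0:
  [0] +1/6 = 1/6
S = 1/6
C² = P²·S² = 1/3 ; C = +0.577350

+√(1/3) ≈ +0.577350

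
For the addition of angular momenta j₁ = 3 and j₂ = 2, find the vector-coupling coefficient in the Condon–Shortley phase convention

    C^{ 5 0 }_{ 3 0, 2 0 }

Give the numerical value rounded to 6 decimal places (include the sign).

√[11·0!6!4!/11! · 3!3!2!2!5!5!] = √(69120/7)
  +(−1)^0/∏(0,0,3,2,3,2)! = 1/144  (running 1/144)
⟨..|..⟩ = √(69120/7)·(1/144) = +0.690066

+√(10/21) = +0.690066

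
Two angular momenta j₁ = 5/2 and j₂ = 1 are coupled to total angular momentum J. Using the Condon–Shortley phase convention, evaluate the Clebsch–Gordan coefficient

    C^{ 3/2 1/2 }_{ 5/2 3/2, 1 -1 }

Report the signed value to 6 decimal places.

+0.632456  (= +√(2/5))

j₁+j₂−J=2  J+j₁−j₂=3  J−j₁+j₂=0  j₁+j₂+J+1=6
(j₁±m₁, j₂±m₂, J±M) = (4,1,0,2,2,1)
P² = 32/5
sum k=0..0:
  [0] +1/4 = 1/4
S = 1/4
C² = P²·S² = 2/5 ; C = +0.632456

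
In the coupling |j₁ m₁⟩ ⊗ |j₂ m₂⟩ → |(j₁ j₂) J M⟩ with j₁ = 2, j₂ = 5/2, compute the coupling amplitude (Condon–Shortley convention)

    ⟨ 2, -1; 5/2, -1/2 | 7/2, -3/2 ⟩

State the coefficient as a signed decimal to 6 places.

j₁+j₂−J=1  J+j₁−j₂=3  J−j₁+j₂=4  j₁+j₂+J+1=9
(j₁±m₁, j₂±m₂, J±M) = (1,3,2,3,2,5)
P² = 384/7
sum k=0..1:
  [0] +1/24 = 1/24
  [1] −1/12 = -1/12
S = -1/24
C² = P²·S² = 2/21 ; C = -0.308607

−√(2/21) = -0.308607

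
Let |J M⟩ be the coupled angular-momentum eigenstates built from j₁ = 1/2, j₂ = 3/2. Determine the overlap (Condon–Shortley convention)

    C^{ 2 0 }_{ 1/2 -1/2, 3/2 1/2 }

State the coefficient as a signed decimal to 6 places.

triangle: 0!·1!·3!/5! = 6/120
(j±m)!: 0!·1!·2!·1!·2!·2! = 8
prefactor² = (2J+1)·Δ·N² = 2
  k=0: +1/(0!·0!·1!·2!·0!·1!) = 1/2
Σ = 1/2  ⇒  CG² = 2·1/2² = 1/2
CG = +√(1/2) = +0.707107

+0.707107  (= +√(1/2))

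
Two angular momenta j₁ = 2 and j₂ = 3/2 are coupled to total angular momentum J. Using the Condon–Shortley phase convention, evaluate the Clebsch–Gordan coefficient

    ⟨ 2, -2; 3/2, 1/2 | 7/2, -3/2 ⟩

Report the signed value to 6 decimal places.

+√(1/7) = +0.377964

triangle: 0!×4!×3!/8! = 144/40320
(j±m)!: 0!×4!×2!×1!×2!×5! = 11520
prefactor² = (2J+1)×Δ×N² = 2304/7
  k=0: +1/(0!×0!×4!×2!×0!×1!) = 1/48
Σ = 1/48  ⇒  CG² = 2304/7×1/48² = 1/7
CG = +√(1/7) = +0.377964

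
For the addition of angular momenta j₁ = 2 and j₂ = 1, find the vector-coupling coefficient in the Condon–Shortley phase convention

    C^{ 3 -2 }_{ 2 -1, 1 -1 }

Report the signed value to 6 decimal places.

triangle: 0!×4!×2!/7! = 48/5040
(j±m)!: 1!×3!×0!×2!×1!×5! = 1440
prefactor² = (2J+1)×Δ×N² = 96
  k=0: +1/(0!×0!×3!×0!×1!×2!) = 1/12
Σ = 1/12  ⇒  CG² = 96×1/12² = 2/3
CG = +√(2/3) = +0.816497

+0.816497  (= +√(2/3))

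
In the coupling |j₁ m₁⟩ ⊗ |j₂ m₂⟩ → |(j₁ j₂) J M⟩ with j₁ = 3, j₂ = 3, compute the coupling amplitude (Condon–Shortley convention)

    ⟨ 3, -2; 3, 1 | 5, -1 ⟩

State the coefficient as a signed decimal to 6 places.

j₁+j₂−J=1  J+j₁−j₂=5  J−j₁+j₂=5  j₁+j₂+J+1=12
(j₁±m₁, j₂±m₂, J±M) = (1,5,4,2,4,6)
P² = 230400/7
sum k=0..1:
  [0] +1/2880 = 1/2880
  [1] −1/288 = -1/288
S = -1/320
C² = P²·S² = 9/28 ; C = -0.566947

−√(9/28) ≈ -0.566947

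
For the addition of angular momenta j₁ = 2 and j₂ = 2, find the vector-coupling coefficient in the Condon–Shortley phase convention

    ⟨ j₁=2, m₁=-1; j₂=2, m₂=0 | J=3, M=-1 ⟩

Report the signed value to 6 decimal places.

−√(1/5) = -0.447214

√[7·1!3!3!/8! · 1!3!2!2!2!4!] = √(36/5)
  +(−1)^0/∏(0,1,3,2,0,1)! = 1/12  (running 1/12)
  +(−1)^1/∏(1,0,2,1,1,2)! = -1/4  (running -1/6)
⟨..|..⟩ = √(36/5)·(-1/6) = -0.447214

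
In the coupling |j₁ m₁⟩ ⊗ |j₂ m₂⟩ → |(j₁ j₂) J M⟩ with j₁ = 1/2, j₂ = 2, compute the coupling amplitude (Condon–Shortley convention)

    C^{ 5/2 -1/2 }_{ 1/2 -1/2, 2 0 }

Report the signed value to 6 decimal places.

+√(3/5) = +0.774597

√[6·0!1!4!/6! · 0!1!2!2!2!3!] = √(48/5)
  +(−1)^0/∏(0,0,1,2,0,2)! = 1/4  (running 1/4)
⟨..|..⟩ = √(48/5)·(1/4) = +0.774597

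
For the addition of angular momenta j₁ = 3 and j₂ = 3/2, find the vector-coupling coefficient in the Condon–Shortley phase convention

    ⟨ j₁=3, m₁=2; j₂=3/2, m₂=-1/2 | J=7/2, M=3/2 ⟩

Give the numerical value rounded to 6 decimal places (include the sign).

√[8·1!5!2!/9! · 5!1!1!2!5!2!] = √(6400/21)
  +(−1)^0/∏(0,1,1,1,4,1)! = 1/24  (running 1/24)
  +(−1)^1/∏(1,0,0,0,5,2)! = -1/240  (running 3/80)
⟨..|..⟩ = √(6400/21)·(3/80) = +0.654654

+√(3/7) = +0.654654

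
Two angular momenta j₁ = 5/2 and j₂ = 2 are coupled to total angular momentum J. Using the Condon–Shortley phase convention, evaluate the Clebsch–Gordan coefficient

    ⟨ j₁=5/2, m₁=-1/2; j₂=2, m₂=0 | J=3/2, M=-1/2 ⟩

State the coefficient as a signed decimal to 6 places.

j₁+j₂−J=3  J+j₁−j₂=2  J−j₁+j₂=1  j₁+j₂+J+1=7
(j₁±m₁, j₂±m₂, J±M) = (2,3,2,2,1,2)
P² = 32/35
sum k=1..2:
  [1] −1/4 = -1/4
  [2] +1/2 = 1/2
S = 1/4
C² = P²·S² = 2/35 ; C = +0.239046

+√(2/35) = +0.239046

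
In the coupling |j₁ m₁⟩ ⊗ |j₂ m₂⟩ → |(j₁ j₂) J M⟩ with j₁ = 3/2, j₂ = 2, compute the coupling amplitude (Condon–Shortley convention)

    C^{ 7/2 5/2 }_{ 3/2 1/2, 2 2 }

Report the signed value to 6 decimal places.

triangle: 0!·3!·4!/8! = 144/40320
(j±m)!: 2!·1!·4!·0!·6!·1! = 34560
prefactor² = (2J+1)·Δ·N² = 6912/7
  k=0: +1/(0!·0!·1!·4!·2!·0!) = 1/48
Σ = 1/48  ⇒  CG² = 6912/7·1/48² = 3/7
CG = +√(3/7) = +0.654654

+0.654654  (= +√(3/7))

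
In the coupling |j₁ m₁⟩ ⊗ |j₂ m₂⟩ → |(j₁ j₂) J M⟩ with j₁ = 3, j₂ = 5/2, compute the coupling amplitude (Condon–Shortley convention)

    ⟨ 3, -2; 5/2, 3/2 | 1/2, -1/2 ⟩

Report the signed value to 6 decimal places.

+√(5/21) ≈ +0.487950

triangle: 5!·1!·0!/7! = 120/5040
(j±m)!: 1!·5!·4!·1!·0!·1! = 2880
prefactor² = (2J+1)·Δ·N² = 960/7
  k=4: +1/(4!·1!·1!·0!·0!·0!) = 1/24
Σ = 1/24  ⇒  CG² = 960/7·1/24² = 5/21
CG = +√(5/21) = +0.487950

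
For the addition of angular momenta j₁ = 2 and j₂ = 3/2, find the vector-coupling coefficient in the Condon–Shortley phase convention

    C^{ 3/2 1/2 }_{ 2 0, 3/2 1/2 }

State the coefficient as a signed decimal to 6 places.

triangle: 2!×2!×1!/6! = 4/720
(j±m)!: 2!×2!×2!×1!×2!×1! = 16
prefactor² = (2J+1)×Δ×N² = 16/45
  k=1: −1/(1!×1!×1!×1!×1!×0!) = -1
  k=2: +1/(2!×0!×0!×0!×2!×1!) = 1/4
Σ = -3/4  ⇒  CG² = 16/45×(-3/4)² = 1/5
CG = −√(1/5) = -0.447214

-0.447214  (= −√(1/5))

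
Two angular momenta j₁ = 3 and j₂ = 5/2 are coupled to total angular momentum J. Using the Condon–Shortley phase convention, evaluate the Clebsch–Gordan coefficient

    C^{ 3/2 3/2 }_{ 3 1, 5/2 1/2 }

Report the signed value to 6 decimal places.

√[4·4!2!1!/8! · 4!2!3!2!3!0!] = √(576/35)
  +(−1)^2/∏(2,2,0,1,2,0)! = 1/8  (running 1/8)
⟨..|..⟩ = √(576/35)·(1/8) = +0.507093

+√(9/35) = +0.507093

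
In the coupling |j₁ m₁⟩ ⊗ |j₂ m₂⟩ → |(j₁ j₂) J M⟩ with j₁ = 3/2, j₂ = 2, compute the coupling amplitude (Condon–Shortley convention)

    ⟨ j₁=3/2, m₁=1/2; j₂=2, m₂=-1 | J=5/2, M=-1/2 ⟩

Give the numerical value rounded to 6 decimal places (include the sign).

j₁+j₂−J=1  J+j₁−j₂=2  J−j₁+j₂=3  j₁+j₂+J+1=7
(j₁±m₁, j₂±m₂, J±M) = (2,1,1,3,2,3)
P² = 72/35
sum k=0..1:
  [0] +1/2 = 1/2
  [1] −1/12 = -1/12
S = 5/12
C² = P²·S² = 5/14 ; C = +0.597614

+√(5/14) = +0.597614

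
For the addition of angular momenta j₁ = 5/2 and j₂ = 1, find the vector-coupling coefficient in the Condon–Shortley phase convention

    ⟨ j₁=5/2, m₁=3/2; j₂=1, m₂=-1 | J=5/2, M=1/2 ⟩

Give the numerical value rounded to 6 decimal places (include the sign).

+0.676123

√[6·1!4!1!/7! · 4!1!0!2!3!2!] = √(576/35)
  +(−1)^0/∏(0,1,1,0,3,1)! = 1/6  (running 1/6)
⟨..|..⟩ = √(576/35)·(1/6) = +0.676123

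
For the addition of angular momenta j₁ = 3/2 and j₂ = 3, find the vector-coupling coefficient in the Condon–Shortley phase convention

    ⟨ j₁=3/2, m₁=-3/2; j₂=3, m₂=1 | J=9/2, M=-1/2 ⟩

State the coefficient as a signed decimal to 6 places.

+0.345033  (= +√(5/42))

j₁+j₂−J=0  J+j₁−j₂=3  J−j₁+j₂=6  j₁+j₂+J+1=10
(j₁±m₁, j₂±m₂, J±M) = (0,3,4,2,4,5)
P² = 69120/7
sum k=0..0:
  [0] +1/288 = 1/288
S = 1/288
C² = P²·S² = 5/42 ; C = +0.345033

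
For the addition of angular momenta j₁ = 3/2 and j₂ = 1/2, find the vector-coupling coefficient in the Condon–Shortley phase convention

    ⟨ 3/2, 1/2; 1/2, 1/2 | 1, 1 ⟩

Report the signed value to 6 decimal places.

√[3·1!2!0!/4! · 2!1!1!0!2!0!] = √(1)
  +(−1)^1/∏(1,0,0,0,2,0)! = -1/2  (running -1/2)
⟨..|..⟩ = √(1)·(-1/2) = -0.500000

-0.500000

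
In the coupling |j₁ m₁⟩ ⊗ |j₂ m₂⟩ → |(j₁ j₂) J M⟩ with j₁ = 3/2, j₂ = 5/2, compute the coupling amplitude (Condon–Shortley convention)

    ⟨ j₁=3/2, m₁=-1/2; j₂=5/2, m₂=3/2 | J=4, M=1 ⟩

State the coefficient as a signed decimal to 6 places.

+√(15/56) = +0.517549

triangle: 0!·3!·5!/9! = 720/362880
(j±m)!: 1!·2!·4!·1!·5!·3! = 34560
prefactor² = (2J+1)·Δ·N² = 4320/7
  k=0: +1/(0!·0!·2!·4!·1!·1!) = 1/48
Σ = 1/48  ⇒  CG² = 4320/7·1/48² = 15/56
CG = +√(15/56) = +0.517549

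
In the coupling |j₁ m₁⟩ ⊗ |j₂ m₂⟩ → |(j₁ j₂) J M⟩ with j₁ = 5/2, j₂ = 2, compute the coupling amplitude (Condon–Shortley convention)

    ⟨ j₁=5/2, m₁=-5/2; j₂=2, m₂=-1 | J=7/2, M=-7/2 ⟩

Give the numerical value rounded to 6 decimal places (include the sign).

-0.745356  (= −√(5/9))

j₁+j₂−J=1  J+j₁−j₂=4  J−j₁+j₂=3  j₁+j₂+J+1=9
(j₁±m₁, j₂±m₂, J±M) = (0,5,1,3,0,7)
P² = 11520
sum k=1..1:
  [1] −1/144 = -1/144
S = -1/144
C² = P²·S² = 5/9 ; C = -0.745356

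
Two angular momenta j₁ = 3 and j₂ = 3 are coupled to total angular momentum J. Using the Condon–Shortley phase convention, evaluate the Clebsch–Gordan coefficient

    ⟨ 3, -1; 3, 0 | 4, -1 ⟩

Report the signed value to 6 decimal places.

−√(15/154) = -0.312094

triangle: 2!*4!*4!/11! = 1152/39916800
(j±m)!: 2!*4!*3!*3!*3!*5! = 1244160
prefactor² = (2J+1)*Δ*N² = 124416/385
  k=0: +1/(0!*2!*4!*3!*0!*1!) = 1/288
  k=1: −1/(1!*1!*3!*2!*1!*2!) = -1/24
  k=2: +1/(2!*0!*2!*1!*2!*3!) = 1/48
Σ = -5/288  ⇒  CG² = 124416/385*(-5/288)² = 15/154
CG = −√(15/154) = -0.312094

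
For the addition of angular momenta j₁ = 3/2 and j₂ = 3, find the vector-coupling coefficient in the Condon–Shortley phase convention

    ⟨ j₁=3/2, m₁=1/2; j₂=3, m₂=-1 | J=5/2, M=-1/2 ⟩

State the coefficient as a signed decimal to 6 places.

√[6·2!1!4!/8! · 2!1!2!4!2!3!] = √(288/35)
  +(−1)^0/∏(0,2,1,2,0,2)! = 1/8  (running 1/8)
  +(−1)^1/∏(1,1,0,1,1,3)! = -1/6  (running -1/24)
⟨..|..⟩ = √(288/35)·(-1/24) = -0.119523

−√(1/70) ≈ -0.119523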